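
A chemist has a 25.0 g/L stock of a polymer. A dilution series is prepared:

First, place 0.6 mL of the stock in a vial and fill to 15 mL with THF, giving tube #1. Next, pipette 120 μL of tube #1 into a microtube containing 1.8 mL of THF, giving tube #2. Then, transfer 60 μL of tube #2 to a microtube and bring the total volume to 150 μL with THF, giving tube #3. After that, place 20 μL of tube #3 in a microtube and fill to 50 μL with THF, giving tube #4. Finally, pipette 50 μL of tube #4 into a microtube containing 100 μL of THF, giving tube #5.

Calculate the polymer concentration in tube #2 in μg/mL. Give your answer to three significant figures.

62.5 μg/mL

Step 1: 0.6 mL brought to 15 mL → factor 15/0.6 = 25
Step 2: 120 μL + 1.8 mL = 1920 μL total → factor 1920/120 = 16
Dilution factor through tube #2 = 25 × 16 = 400
[tube #2] = 25.0 g/L / 400 = 0.06250 g/L = 62.5 μg/mL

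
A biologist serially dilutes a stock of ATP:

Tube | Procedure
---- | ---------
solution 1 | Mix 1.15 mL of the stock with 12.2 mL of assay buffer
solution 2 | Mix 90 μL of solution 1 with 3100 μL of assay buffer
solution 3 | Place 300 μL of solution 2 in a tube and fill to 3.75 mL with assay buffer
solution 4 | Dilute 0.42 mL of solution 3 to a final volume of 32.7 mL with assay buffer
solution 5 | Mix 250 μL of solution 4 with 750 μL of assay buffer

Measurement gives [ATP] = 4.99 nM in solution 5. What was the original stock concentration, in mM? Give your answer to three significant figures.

Step 1: 1.15 mL + 12.2 mL = 13.35 mL total → factor 13.35/1.15 = 11.609
Step 2: 90 μL + 3100 μL = 3190 μL total → factor 3190/90 = 35.444
Step 3: 300 μL brought to 3.75 mL → factor 3750/300 = 12.5
Step 4: 0.42 mL brought to 32.7 mL → factor 32.7/0.42 = 77.857
Step 5: 250 μL + 750 μL = 1000 μL total → factor 1000/250 = 4
Overall dilution factor = 11.609 × 35.444 × 12.5 × 77.857 × 4 = 1.6018 × 10^6
Stock = 4.99 nM × 1.6018 × 10^6 = 7.993 × 10^6 nM = 7.99 mM

7.99 mM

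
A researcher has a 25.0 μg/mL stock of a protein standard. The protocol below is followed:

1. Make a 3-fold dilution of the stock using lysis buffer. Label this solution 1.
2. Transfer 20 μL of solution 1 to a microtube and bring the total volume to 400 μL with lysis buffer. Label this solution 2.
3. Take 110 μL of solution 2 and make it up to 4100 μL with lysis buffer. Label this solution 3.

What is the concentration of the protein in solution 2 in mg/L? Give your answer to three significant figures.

Step 1: 3-fold → factor 3
Step 2: 20 μL brought to 400 μL → factor 400/20 = 20
Dilution factor through solution 2 = 3 × 20 = 60
[solution 2] = 25.0 μg/mL / 60 = 0.4167 μg/mL = 0.417 mg/L

0.417 mg/L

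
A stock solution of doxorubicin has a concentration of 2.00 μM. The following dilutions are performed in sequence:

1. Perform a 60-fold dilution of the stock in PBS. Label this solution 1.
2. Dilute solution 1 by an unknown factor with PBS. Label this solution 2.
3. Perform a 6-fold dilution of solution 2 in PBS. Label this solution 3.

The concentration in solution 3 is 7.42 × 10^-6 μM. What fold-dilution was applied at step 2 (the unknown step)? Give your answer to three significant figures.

749-fold

Step 1: 60-fold → factor 60
Step 2: unknown factor x
Step 3: 6-fold → factor 6
Product of known-step factors = 360
Overall factor = 2.00 μM / (7.42 × 10^-6 μM) = 2.6954 × 10^5
x = 2.6954 × 10^5 / 360 = 749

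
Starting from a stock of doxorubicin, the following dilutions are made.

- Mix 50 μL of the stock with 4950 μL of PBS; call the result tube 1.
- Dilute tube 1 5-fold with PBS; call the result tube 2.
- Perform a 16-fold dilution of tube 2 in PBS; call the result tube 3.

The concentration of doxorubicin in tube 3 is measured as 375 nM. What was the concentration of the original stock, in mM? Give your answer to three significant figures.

Step 1: 50 μL + 4950 μL = 5000 μL total → factor 5000/50 = 100
Step 2: 5-fold → factor 5
Step 3: 16-fold → factor 16
Overall dilution factor = 100 × 5 × 16 = 8000
Stock = 375 nM × 8000 = 3.000 × 10^6 nM = 3.00 mM

3.00 mM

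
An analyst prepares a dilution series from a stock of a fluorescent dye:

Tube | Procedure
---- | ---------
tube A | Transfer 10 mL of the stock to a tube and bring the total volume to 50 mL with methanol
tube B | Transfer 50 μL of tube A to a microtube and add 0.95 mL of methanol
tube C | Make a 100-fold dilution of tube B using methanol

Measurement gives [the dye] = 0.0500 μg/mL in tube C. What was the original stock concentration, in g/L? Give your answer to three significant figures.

0.500 g/L

Step 1: 10 mL brought to 50 mL → factor 50/10 = 5
Step 2: 50 μL + 0.95 mL = 1000 μL total → factor 1000/50 = 20
Step 3: 100-fold → factor 100
Overall dilution factor = 5 × 20 × 100 = 10000
Stock = 0.0500 μg/mL × 10000 = 500.0 μg/mL = 0.500 g/L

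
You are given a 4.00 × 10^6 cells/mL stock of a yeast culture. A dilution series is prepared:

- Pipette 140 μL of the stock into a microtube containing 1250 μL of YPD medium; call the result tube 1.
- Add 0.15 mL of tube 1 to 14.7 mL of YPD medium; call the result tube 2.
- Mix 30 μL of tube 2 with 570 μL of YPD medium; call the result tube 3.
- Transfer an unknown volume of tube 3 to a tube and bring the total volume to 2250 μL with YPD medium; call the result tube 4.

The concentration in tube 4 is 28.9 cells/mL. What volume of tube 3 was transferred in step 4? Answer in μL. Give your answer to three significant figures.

Step 1: 140 μL + 1250 μL = 1390 μL total → factor 1390/140 = 9.9286
Step 2: 0.15 mL + 14.7 mL = 14.85 mL total → factor 14.85/0.15 = 99
Step 3: 30 μL + 570 μL = 600 μL total → factor 600/30 = 20
Step 4: v brought to 2250 μL → factor = 2250 μL/v
Product of known-step factors = 19659
Overall factor = 4.00 × 10^6 cells/mL / (28.9 cells/mL) = 1.3841 × 10^5
Step-4 factor = 1.3841 × 10^5 / 19659 = 7.0406
v = 2250 μL / 7.0406 = 320 μL

320 μL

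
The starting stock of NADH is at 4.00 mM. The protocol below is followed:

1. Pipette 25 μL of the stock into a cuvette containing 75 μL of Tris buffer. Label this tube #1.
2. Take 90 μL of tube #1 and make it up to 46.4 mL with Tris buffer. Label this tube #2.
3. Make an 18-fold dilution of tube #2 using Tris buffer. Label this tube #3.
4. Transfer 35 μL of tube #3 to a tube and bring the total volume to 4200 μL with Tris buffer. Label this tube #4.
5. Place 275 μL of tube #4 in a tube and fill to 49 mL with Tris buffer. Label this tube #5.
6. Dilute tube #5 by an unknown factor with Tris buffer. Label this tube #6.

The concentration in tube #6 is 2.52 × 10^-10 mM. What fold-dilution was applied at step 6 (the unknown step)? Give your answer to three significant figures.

Step 1: 25 μL + 75 μL = 100 μL total → factor 100/25 = 4
Step 2: 90 μL brought to 46.4 mL → factor 46400/90 = 515.56
Step 3: 18-fold → factor 18
Step 4: 35 μL brought to 4200 μL → factor 4200/35 = 120
Step 5: 275 μL brought to 49 mL → factor 49000/275 = 178.18
Step 6: unknown factor x
Product of known-step factors = 7.9369 × 10^8
Overall factor = 4.00 mM / (2.52 × 10^-10 mM) = 1.5873 × 10^10
x = 1.5873 × 10^10 / 7.9369 × 10^8 = 20.0

20.0-fold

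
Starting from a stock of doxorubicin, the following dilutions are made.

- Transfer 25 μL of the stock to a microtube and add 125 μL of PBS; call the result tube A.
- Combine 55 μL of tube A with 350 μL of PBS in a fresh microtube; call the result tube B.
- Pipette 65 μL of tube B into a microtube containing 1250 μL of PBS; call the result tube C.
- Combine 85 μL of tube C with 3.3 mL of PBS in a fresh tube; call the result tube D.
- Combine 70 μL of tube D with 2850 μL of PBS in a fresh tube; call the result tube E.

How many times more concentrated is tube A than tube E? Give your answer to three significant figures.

Step 1: 25 μL + 125 μL = 150 μL total → factor 150/25 = 6
Step 2: 55 μL + 350 μL = 405 μL total → factor 405/55 = 7.3636
Step 3: 65 μL + 1250 μL = 1315 μL total → factor 1315/65 = 20.231
Step 4: 85 μL + 3.3 mL = 3385 μL total → factor 3385/85 = 39.824
Step 5: 70 μL + 2850 μL = 2920 μL total → factor 2920/70 = 41.714
Dilution factor to tube A = 6; to tube E = 1.4848 × 10^6
[tube A]/[tube E] = (factor to tube E)/(factor to tube A) = 1.4848 × 10^6/6 = 2.47 × 10^5

2.47 × 10^5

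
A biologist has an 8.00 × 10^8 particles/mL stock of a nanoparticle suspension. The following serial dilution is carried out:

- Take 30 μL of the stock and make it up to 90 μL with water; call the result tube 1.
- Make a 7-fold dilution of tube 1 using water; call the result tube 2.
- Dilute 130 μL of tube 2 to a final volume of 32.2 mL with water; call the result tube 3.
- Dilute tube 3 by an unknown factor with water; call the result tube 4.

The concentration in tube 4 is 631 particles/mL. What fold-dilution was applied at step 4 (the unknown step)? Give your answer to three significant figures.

Step 1: 30 μL brought to 90 μL → factor 90/30 = 3
Step 2: 7-fold → factor 7
Step 3: 130 μL brought to 32.2 mL → factor 32200/130 = 247.69
Step 4: unknown factor x
Product of known-step factors = 5201.5
Overall factor = 8.00 × 10^8 particles/mL / (631 particles/mL) = 1.2678 × 10^6
x = 1.2678 × 10^6 / 5201.5 = 244

244-fold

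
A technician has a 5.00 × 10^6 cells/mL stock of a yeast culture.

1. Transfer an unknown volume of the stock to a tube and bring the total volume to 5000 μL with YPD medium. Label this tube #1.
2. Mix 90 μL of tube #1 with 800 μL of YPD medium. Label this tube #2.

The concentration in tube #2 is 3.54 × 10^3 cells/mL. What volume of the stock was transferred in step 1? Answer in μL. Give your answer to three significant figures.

Step 1: v brought to 5000 μL → factor = 5000 μL/v
Step 2: 90 μL + 800 μL = 890 μL total → factor 890/90 = 9.8889
Product of known-step factors = 9.8889
Overall factor = 5.00 × 10^6 cells/mL / (3.54 × 10^3 cells/mL) = 1412.4
Step-1 factor = 1412.4 / 9.8889 = 142.83
v = 5000 μL / 142.83 = 35.0 μL

35.0 μL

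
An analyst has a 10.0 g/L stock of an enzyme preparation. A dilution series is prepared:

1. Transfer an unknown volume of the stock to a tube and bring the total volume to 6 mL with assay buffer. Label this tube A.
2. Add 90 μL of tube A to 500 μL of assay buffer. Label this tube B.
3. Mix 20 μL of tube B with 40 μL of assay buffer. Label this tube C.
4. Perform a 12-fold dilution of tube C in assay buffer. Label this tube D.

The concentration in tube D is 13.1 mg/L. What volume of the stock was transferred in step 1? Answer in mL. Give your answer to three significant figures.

Step 1: v brought to 6 mL → factor = 6 mL/v
Step 2: 90 μL + 500 μL = 590 μL total → factor 590/90 = 6.5556
Step 3: 20 μL + 40 μL = 60 μL total → factor 60/20 = 3
Step 4: 12-fold → factor 12
Product of known-step factors = 236
Overall factor = 10.0 g/L / (13.1 mg/L) = 763.36
Step-1 factor = 763.36 / 236 = 3.2346
v = 6 mL / 3.2346 = 1.85 mL

1.85 mL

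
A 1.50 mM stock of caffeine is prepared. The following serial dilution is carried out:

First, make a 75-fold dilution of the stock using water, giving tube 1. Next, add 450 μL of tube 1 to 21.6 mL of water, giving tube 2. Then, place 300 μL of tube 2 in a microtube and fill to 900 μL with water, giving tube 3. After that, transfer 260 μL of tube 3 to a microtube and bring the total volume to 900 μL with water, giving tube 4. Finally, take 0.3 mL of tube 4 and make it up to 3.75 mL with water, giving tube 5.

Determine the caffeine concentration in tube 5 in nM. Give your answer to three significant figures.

Step 1: 75-fold → factor 75
Step 2: 450 μL + 21.6 mL = 22050 μL total → factor 22050/450 = 49
Step 3: 300 μL brought to 900 μL → factor 900/300 = 3
Step 4: 260 μL brought to 900 μL → factor 900/260 = 3.4615
Step 5: 0.3 mL brought to 3.75 mL → factor 3.75/0.3 = 12.5
Overall dilution factor = 75 × 49 × 3 × 3.4615 × 12.5 = 4.7704 × 10^5
Final = 1.50 mM / 4.7704 × 10^5 = 3.144 × 10^-6 mM = 3.14 nM

3.14 nM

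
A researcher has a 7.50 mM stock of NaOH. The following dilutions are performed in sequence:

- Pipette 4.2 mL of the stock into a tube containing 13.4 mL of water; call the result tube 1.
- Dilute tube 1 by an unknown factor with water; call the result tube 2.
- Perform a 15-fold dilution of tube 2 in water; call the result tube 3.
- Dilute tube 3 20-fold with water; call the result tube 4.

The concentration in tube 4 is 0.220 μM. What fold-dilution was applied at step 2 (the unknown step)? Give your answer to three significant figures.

Step 1: 4.2 mL + 13.4 mL = 17.6 mL total → factor 17.6/4.2 = 4.1905
Step 2: unknown factor x
Step 3: 15-fold → factor 15
Step 4: 20-fold → factor 20
Product of known-step factors = 1257.1
Overall factor = 7.50 mM / (0.220 μM) = 34091
x = 34091 / 1257.1 = 27.1

27.1-fold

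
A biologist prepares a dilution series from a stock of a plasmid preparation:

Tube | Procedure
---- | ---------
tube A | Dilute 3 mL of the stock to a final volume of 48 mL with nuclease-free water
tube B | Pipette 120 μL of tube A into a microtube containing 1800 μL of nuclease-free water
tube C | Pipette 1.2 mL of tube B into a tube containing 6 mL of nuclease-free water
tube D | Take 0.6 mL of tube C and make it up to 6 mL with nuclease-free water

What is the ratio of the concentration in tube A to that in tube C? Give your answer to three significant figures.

Step 1: 3 mL brought to 48 mL → factor 48/3 = 16
Step 2: 120 μL + 1800 μL = 1920 μL total → factor 1920/120 = 16
Step 3: 1.2 mL + 6 mL = 7.2 mL total → factor 7.2/1.2 = 6
Dilution factor to tube A = 16; to tube C = 1536
[tube A]/[tube C] = (factor to tube C)/(factor to tube A) = 1536/16 = 96.0

96.0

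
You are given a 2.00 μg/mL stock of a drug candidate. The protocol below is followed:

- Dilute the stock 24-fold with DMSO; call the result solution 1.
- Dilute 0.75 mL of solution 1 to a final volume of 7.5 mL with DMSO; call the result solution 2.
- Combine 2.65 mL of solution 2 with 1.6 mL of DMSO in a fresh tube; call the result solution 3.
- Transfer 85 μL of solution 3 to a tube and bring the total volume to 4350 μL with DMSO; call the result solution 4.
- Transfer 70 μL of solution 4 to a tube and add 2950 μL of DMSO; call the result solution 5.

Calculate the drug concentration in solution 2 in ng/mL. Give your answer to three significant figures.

8.33 ng/mL

Step 1: 24-fold → factor 24
Step 2: 0.75 mL brought to 7.5 mL → factor 7.5/0.75 = 10
Dilution factor through solution 2 = 24 × 10 = 240
[solution 2] = 2.00 μg/mL / 240 = 0.008333 μg/mL = 8.33 ng/mL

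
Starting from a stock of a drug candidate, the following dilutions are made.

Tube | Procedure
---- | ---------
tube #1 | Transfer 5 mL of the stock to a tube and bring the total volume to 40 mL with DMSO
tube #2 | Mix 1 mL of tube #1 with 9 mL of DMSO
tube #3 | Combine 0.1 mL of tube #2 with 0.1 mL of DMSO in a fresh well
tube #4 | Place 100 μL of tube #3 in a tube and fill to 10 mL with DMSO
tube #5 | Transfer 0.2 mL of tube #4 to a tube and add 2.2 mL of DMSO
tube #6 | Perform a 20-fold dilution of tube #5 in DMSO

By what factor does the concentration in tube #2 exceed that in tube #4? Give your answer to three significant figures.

200

Step 1: 5 mL brought to 40 mL → factor 40/5 = 8
Step 2: 1 mL + 9 mL = 10 mL total → factor 10/1 = 10
Step 3: 0.1 mL + 0.1 mL = 0.2 mL total → factor 0.2/0.1 = 2
Step 4: 100 μL brought to 10 mL → factor 10000/100 = 100
Dilution factor to tube #2 = 80; to tube #4 = 16000
[tube #2]/[tube #4] = (factor to tube #4)/(factor to tube #2) = 16000/80 = 200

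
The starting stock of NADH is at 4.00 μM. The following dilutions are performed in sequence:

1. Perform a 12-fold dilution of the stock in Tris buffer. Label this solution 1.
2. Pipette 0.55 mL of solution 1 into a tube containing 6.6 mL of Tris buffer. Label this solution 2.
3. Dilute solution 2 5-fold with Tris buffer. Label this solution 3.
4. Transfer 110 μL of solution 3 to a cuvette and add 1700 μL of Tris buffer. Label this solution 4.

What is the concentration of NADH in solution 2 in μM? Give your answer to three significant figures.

0.0256 μM

Step 1: 12-fold → factor 12
Step 2: 0.55 mL + 6.6 mL = 7.15 mL total → factor 7.15/0.55 = 13
Dilution factor through solution 2 = 12 × 13 = 156
[solution 2] = 4.00 μM / 156 = 0.0256 μM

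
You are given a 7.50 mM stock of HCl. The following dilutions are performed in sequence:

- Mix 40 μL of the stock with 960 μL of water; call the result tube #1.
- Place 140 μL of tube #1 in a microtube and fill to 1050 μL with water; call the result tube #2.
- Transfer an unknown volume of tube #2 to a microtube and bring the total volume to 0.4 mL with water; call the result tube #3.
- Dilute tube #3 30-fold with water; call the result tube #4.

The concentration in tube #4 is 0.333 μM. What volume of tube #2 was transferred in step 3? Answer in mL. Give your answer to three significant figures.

0.0999 mL

Step 1: 40 μL + 960 μL = 1000 μL total → factor 1000/40 = 25
Step 2: 140 μL brought to 1050 μL → factor 1050/140 = 7.5
Step 3: v brought to 0.4 mL → factor = 0.4 mL/v
Step 4: 30-fold → factor 30
Product of known-step factors = 5625
Overall factor = 7.50 mM / (0.333 μM) = 22523
Step-3 factor = 22523 / 5625 = 4.004
v = 0.4 mL / 4.004 = 0.0999 mL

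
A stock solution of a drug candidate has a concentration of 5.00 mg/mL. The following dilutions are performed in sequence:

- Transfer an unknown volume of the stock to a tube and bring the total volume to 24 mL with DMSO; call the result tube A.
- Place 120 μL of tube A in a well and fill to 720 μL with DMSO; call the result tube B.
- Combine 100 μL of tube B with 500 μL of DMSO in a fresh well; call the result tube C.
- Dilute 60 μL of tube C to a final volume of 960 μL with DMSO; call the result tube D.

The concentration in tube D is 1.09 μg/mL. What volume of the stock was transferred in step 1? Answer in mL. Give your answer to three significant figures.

Step 1: v brought to 24 mL → factor = 24 mL/v
Step 2: 120 μL brought to 720 μL → factor 720/120 = 6
Step 3: 100 μL + 500 μL = 600 μL total → factor 600/100 = 6
Step 4: 60 μL brought to 960 μL → factor 960/60 = 16
Product of known-step factors = 576
Overall factor = 5.00 mg/mL / (1.09 μg/mL) = 4587.2
Step-1 factor = 4587.2 / 576 = 7.9638
v = 24 mL / 7.9638 = 3.01 mL

3.01 mL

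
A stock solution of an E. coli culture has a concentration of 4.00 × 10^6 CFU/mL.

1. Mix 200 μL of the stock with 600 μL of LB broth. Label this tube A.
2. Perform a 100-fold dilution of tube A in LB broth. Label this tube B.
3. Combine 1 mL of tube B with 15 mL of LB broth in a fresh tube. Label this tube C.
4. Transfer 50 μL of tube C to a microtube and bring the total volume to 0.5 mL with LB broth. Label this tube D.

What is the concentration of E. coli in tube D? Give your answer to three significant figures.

Step 1: 200 μL + 600 μL = 800 μL total → factor 800/200 = 4
Step 2: 100-fold → factor 100
Step 3: 1 mL + 15 mL = 16 mL total → factor 16/1 = 16
Step 4: 50 μL brought to 0.5 mL → factor 500/50 = 10
Overall dilution factor = 4 × 100 × 16 × 10 = 64000
Final = 4.00 × 10^6 CFU/mL / 64000 = 62.5 CFU/mL

62.5 CFU/mL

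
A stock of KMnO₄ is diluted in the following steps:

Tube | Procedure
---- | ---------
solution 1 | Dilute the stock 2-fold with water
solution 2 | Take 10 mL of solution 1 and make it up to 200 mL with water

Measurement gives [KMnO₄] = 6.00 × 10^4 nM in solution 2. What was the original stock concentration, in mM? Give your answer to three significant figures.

2.40 mM

Step 1: 2-fold → factor 2
Step 2: 10 mL brought to 200 mL → factor 200/10 = 20
Overall dilution factor = 2 × 20 = 40
Stock = 6.00 × 10^4 nM × 40 = 2.400 × 10^6 nM = 2.40 mM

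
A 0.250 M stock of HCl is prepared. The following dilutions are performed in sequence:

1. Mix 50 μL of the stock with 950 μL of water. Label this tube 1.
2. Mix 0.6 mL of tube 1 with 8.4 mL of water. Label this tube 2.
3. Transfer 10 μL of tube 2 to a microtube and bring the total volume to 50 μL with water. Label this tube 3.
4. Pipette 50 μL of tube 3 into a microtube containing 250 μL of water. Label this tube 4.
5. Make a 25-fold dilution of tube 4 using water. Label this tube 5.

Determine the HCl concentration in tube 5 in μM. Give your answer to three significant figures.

1.11 μM

Step 1: 50 μL + 950 μL = 1000 μL total → factor 1000/50 = 20
Step 2: 0.6 mL + 8.4 mL = 9 mL total → factor 9/0.6 = 15
Step 3: 10 μL brought to 50 μL → factor 50/10 = 5
Step 4: 50 μL + 250 μL = 300 μL total → factor 300/50 = 6
Step 5: 25-fold → factor 25
Overall dilution factor = 20 × 15 × 5 × 6 × 25 = 2.25 × 10^5
Final = 0.250 M / 2.25 × 10^5 = 1.111 × 10^-6 M = 1.11 μM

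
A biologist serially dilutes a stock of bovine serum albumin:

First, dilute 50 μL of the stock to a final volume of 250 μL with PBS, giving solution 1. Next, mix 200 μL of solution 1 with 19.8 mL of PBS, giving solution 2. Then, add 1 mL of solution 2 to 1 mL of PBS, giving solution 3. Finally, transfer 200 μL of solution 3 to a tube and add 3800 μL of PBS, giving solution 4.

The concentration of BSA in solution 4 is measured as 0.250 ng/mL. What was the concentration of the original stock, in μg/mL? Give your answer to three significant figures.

5.00 μg/mL

Step 1: 50 μL brought to 250 μL → factor 250/50 = 5
Step 2: 200 μL + 19.8 mL = 20000 μL total → factor 20000/200 = 100
Step 3: 1 mL + 1 mL = 2 mL total → factor 2/1 = 2
Step 4: 200 μL + 3800 μL = 4000 μL total → factor 4000/200 = 20
Overall dilution factor = 5 × 100 × 2 × 20 = 20000
Stock = 0.250 ng/mL × 20000 = 5000 ng/mL = 5.00 μg/mL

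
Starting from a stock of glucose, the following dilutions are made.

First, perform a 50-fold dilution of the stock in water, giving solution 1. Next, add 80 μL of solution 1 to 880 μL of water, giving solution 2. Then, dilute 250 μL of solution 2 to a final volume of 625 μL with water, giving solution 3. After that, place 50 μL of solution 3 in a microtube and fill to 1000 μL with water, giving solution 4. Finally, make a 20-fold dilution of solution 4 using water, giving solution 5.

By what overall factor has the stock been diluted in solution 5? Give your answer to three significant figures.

6.00 × 10^5

Step 1: 50-fold → factor 50
Step 2: 80 μL + 880 μL = 960 μL total → factor 960/80 = 12
Step 3: 250 μL brought to 625 μL → factor 625/250 = 2.5
Step 4: 50 μL brought to 1000 μL → factor 1000/50 = 20
Step 5: 20-fold → factor 20
Overall dilution factor = 50 × 12 × 2.5 × 20 × 20 = 6 × 10^5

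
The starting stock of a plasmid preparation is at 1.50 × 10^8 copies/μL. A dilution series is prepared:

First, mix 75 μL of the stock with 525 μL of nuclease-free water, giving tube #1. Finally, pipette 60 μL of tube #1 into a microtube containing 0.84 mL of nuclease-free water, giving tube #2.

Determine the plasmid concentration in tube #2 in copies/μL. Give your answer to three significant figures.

Step 1: 75 μL + 525 μL = 600 μL total → factor 600/75 = 8
Step 2: 60 μL + 0.84 mL = 900 μL total → factor 900/60 = 15
Overall dilution factor = 8 × 15 = 120
Final = 1.50 × 10^8 copies/μL / 120 = 1.25 × 10^6 copies/μL

1.25 × 10^6 copies/μL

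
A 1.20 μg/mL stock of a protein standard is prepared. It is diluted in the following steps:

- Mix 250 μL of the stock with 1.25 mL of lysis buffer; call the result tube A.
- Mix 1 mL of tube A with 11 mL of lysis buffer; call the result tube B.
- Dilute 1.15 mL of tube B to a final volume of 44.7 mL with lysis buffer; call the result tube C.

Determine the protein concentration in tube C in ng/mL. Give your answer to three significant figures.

Step 1: 250 μL + 1.25 mL = 1500 μL total → factor 1500/250 = 6
Step 2: 1 mL + 11 mL = 12 mL total → factor 12/1 = 12
Step 3: 1.15 mL brought to 44.7 mL → factor 44.7/1.15 = 38.87
Overall dilution factor = 6 × 12 × 38.87 = 2798.6
Final = 1.20 μg/mL / 2798.6 = 0.0004288 μg/mL = 0.429 ng/mL

0.429 ng/mL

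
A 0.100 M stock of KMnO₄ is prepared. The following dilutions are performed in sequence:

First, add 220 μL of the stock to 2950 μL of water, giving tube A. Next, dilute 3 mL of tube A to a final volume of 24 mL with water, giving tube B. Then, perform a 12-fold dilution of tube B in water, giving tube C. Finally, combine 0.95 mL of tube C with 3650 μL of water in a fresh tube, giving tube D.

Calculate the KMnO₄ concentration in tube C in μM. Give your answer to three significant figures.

72.3 μM

Step 1: 220 μL + 2950 μL = 3170 μL total → factor 3170/220 = 14.409
Step 2: 3 mL brought to 24 mL → factor 24/3 = 8
Step 3: 12-fold → factor 12
Dilution factor through tube C = 14.409 × 8 × 12 = 1383.3
[tube C] = 0.100 M / 1383.3 = 7.229 × 10^-5 M = 72.3 μM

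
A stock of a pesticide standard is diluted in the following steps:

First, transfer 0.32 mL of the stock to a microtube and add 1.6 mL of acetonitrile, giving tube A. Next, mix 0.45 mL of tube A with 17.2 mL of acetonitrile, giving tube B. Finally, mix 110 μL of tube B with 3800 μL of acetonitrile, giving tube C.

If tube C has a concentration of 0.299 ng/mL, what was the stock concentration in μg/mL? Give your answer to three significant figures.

Step 1: 0.32 mL + 1.6 mL = 1.92 mL total → factor 1.92/0.32 = 6
Step 2: 0.45 mL + 17.2 mL = 17.65 mL total → factor 17.65/0.45 = 39.222
Step 3: 110 μL + 3800 μL = 3910 μL total → factor 3910/110 = 35.545
Overall dilution factor = 6 × 39.222 × 35.545 = 8365
Stock = 0.299 ng/mL × 8365 = 2501 ng/mL = 2.50 μg/mL

2.50 μg/mL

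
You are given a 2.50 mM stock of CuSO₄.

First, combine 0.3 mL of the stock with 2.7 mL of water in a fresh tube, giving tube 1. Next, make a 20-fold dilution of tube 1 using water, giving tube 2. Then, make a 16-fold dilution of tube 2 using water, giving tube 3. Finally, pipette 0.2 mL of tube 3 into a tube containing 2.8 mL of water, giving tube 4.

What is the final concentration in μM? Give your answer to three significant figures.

0.0521 μM

Step 1: 0.3 mL + 2.7 mL = 3 mL total → factor 3/0.3 = 10
Step 2: 20-fold → factor 20
Step 3: 16-fold → factor 16
Step 4: 0.2 mL + 2.8 mL = 3 mL total → factor 3/0.2 = 15
Overall dilution factor = 10 × 20 × 16 × 15 = 48000
Final = 2.50 mM / 48000 = 5.208 × 10^-5 mM = 0.0521 μM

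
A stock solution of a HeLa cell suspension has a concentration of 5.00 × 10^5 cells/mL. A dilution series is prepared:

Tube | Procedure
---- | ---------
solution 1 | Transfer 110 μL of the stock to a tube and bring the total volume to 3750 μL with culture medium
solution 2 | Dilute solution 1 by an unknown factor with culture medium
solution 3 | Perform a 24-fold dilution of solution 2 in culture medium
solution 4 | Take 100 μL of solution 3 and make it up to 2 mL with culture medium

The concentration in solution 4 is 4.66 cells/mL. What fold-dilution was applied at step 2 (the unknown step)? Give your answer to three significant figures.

6.56-fold

Step 1: 110 μL brought to 3750 μL → factor 3750/110 = 34.091
Step 2: unknown factor x
Step 3: 24-fold → factor 24
Step 4: 100 μL brought to 2 mL → factor 2000/100 = 20
Product of known-step factors = 16364
Overall factor = 5.00 × 10^5 cells/mL / (4.66 cells/mL) = 1.073 × 10^5
x = 1.073 × 10^5 / 16364 = 6.56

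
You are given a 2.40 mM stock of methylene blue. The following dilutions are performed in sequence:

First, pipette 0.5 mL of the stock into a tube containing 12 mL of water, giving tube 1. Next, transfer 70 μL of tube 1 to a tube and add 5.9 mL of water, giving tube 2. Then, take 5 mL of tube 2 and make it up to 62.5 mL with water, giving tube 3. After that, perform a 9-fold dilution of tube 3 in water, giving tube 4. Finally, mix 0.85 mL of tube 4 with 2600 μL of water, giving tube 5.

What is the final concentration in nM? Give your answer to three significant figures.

Step 1: 0.5 mL + 12 mL = 12.5 mL total → factor 12.5/0.5 = 25
Step 2: 70 μL + 5.9 mL = 5970 μL total → factor 5970/70 = 85.286
Step 3: 5 mL brought to 62.5 mL → factor 62.5/5 = 12.5
Step 4: 9-fold → factor 9
Step 5: 0.85 mL + 2600 μL = 3.45 mL total → factor 3.45/0.85 = 4.0588
Overall dilution factor = 25 × 85.286 × 12.5 × 9 × 4.0588 = 9.7357 × 10^5
Final = 2.40 mM / 9.7357 × 10^5 = 2.465 × 10^-6 mM = 2.47 nM

2.47 nM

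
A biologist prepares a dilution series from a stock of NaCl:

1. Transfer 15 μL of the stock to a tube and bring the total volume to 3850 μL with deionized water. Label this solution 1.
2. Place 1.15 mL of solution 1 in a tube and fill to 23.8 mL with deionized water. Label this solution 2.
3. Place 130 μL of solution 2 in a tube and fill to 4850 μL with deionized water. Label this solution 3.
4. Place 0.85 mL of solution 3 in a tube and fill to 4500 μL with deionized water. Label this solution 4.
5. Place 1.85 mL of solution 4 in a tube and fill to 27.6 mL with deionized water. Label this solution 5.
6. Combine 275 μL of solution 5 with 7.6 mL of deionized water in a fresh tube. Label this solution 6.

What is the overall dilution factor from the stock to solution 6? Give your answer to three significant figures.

4.48 × 10^8

Step 1: 15 μL brought to 3850 μL → factor 3850/15 = 256.67
Step 2: 1.15 mL brought to 23.8 mL → factor 23.8/1.15 = 20.696
Step 3: 130 μL brought to 4850 μL → factor 4850/130 = 37.308
Step 4: 0.85 mL brought to 4500 μL → factor 4.5/0.85 = 5.2941
Step 5: 1.85 mL brought to 27.6 mL → factor 27.6/1.85 = 14.919
Step 6: 275 μL + 7.6 mL = 7875 μL total → factor 7875/275 = 28.636
Overall dilution factor = 256.67 × 20.696 × 37.308 × 5.2941 × 14.919 × 28.636 = 4.4822 × 10^8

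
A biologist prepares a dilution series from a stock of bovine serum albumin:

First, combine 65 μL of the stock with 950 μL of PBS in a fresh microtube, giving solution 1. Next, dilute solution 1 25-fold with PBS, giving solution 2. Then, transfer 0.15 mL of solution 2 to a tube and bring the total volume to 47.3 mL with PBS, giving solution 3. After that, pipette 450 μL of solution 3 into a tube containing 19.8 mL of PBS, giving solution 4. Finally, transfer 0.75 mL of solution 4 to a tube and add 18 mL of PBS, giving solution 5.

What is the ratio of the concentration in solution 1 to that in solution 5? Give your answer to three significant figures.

Step 1: 65 μL + 950 μL = 1015 μL total → factor 1015/65 = 15.615
Step 2: 25-fold → factor 25
Step 3: 0.15 mL brought to 47.3 mL → factor 47.3/0.15 = 315.33
Step 4: 450 μL + 19.8 mL = 20250 μL total → factor 20250/450 = 45
Step 5: 0.75 mL + 18 mL = 18.75 mL total → factor 18.75/0.75 = 25
Dilution factor to solution 1 = 15.615; to solution 5 = 1.3849 × 10^8
[solution 1]/[solution 5] = (factor to solution 5)/(factor to solution 1) = 1.3849 × 10^8/15.615 = 8.87 × 10^6

8.87 × 10^6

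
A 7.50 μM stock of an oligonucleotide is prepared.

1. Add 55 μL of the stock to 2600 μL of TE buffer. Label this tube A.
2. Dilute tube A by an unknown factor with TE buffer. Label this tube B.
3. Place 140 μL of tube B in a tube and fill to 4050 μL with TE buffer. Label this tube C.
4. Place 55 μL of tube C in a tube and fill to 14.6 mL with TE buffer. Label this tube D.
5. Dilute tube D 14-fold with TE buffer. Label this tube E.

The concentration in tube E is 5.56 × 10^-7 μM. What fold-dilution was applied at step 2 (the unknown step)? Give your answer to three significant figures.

Step 1: 55 μL + 2600 μL = 2655 μL total → factor 2655/55 = 48.273
Step 2: unknown factor x
Step 3: 140 μL brought to 4050 μL → factor 4050/140 = 28.929
Step 4: 55 μL brought to 14.6 mL → factor 14600/55 = 265.45
Step 5: 14-fold → factor 14
Product of known-step factors = 5.1898 × 10^6
Overall factor = 7.50 μM / (5.56 × 10^-7 μM) = 1.3489 × 10^7
x = 1.3489 × 10^7 / 5.1898 × 10^6 = 2.60

2.60-fold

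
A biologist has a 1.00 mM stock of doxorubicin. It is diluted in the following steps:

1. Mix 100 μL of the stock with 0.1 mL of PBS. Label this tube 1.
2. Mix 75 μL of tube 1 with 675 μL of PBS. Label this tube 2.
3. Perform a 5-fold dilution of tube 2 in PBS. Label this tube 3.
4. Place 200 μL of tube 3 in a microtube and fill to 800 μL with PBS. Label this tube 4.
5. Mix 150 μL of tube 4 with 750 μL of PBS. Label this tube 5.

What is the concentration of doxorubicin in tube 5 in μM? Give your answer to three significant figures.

0.417 μM

Step 1: 100 μL + 0.1 mL = 200 μL total → factor 200/100 = 2
Step 2: 75 μL + 675 μL = 750 μL total → factor 750/75 = 10
Step 3: 5-fold → factor 5
Step 4: 200 μL brought to 800 μL → factor 800/200 = 4
Step 5: 150 μL + 750 μL = 900 μL total → factor 900/150 = 6
Overall dilution factor = 2 × 10 × 5 × 4 × 6 = 2400
Final = 1.00 mM / 2400 = 0.0004167 mM = 0.417 μM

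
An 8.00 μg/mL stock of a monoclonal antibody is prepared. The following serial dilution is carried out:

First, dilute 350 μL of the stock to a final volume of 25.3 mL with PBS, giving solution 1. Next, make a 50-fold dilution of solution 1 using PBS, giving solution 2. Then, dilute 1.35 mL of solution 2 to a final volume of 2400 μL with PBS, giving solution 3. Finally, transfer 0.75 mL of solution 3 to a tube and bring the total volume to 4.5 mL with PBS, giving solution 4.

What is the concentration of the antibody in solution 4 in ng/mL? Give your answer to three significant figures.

0.208 ng/mL

Step 1: 350 μL brought to 25.3 mL → factor 25300/350 = 72.286
Step 2: 50-fold → factor 50
Step 3: 1.35 mL brought to 2400 μL → factor 2.4/1.35 = 1.7778
Step 4: 0.75 mL brought to 4.5 mL → factor 4.5/0.75 = 6
Overall dilution factor = 72.286 × 50 × 1.7778 × 6 = 38552
Final = 8.00 μg/mL / 38552 = 0.0002075 μg/mL = 0.208 ng/mL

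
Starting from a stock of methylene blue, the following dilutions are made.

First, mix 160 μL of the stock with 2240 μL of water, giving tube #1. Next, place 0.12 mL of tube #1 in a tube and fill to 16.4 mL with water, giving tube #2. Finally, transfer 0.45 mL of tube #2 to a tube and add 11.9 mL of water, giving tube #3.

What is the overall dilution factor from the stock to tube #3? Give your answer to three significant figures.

5.63 × 10^4

Step 1: 160 μL + 2240 μL = 2400 μL total → factor 2400/160 = 15
Step 2: 0.12 mL brought to 16.4 mL → factor 16.4/0.12 = 136.67
Step 3: 0.45 mL + 11.9 mL = 12.35 mL total → factor 12.35/0.45 = 27.444
Overall dilution factor = 15 × 136.67 × 27.444 = 56261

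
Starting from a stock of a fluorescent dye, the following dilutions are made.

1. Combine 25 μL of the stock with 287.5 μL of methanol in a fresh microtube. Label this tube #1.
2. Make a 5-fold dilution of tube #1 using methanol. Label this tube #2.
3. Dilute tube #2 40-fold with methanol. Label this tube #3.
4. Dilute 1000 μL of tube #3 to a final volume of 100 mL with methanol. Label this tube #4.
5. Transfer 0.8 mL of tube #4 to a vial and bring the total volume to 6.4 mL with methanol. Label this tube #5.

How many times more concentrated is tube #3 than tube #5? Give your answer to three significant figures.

Step 1: 25 μL + 287.5 μL = 312.5 μL total → factor 312.5/25 = 12.5
Step 2: 5-fold → factor 5
Step 3: 40-fold → factor 40
Step 4: 1000 μL brought to 100 mL → factor 1 × 10^5/1000 = 100
Step 5: 0.8 mL brought to 6.4 mL → factor 6.4/0.8 = 8
Dilution factor to tube #3 = 2500; to tube #5 = 2 × 10^6
[tube #3]/[tube #5] = (factor to tube #5)/(factor to tube #3) = 2 × 10^6/2500 = 800

800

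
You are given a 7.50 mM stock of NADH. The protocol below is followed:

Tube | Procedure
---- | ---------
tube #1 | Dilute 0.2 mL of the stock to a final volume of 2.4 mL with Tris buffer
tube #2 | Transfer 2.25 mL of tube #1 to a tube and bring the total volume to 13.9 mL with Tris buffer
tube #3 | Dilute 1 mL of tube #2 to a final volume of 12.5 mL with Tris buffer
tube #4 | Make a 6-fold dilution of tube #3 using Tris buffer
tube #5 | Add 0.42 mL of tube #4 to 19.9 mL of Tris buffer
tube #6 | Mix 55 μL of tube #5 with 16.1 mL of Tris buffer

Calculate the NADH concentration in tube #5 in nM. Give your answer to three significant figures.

Step 1: 0.2 mL brought to 2.4 mL → factor 2.4/0.2 = 12
Step 2: 2.25 mL brought to 13.9 mL → factor 13.9/2.25 = 6.1778
Step 3: 1 mL brought to 12.5 mL → factor 12.5/1 = 12.5
Step 4: 6-fold → factor 6
Step 5: 0.42 mL + 19.9 mL = 20.32 mL total → factor 20.32/0.42 = 48.381
Dilution factor through tube #5 = 12 × 6.1778 × 12.5 × 6 × 48.381 = 2.69 × 10^5
[tube #5] = 7.50 mM / 2.69 × 10^5 = 2.788 × 10^-5 mM = 27.9 nM

27.9 nM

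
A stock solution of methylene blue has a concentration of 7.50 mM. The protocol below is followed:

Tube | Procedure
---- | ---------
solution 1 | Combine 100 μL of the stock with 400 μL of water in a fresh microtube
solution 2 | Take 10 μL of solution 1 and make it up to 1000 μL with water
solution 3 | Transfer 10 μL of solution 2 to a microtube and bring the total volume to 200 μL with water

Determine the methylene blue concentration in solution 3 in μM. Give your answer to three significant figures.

0.750 μM

Step 1: 100 μL + 400 μL = 500 μL total → factor 500/100 = 5
Step 2: 10 μL brought to 1000 μL → factor 1000/10 = 100
Step 3: 10 μL brought to 200 μL → factor 200/10 = 20
Overall dilution factor = 5 × 100 × 20 = 10000
Final = 7.50 mM / 10000 = 0.0007500 mM = 0.750 μM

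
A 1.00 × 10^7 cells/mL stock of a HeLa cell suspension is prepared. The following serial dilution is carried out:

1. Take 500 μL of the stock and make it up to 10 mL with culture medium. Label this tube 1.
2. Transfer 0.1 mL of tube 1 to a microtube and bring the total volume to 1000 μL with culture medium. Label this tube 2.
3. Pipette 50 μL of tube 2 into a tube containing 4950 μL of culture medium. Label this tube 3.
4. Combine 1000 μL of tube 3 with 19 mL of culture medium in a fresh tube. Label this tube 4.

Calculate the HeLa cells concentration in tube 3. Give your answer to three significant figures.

500 cells/mL

Step 1: 500 μL brought to 10 mL → factor 10000/500 = 20
Step 2: 0.1 mL brought to 1000 μL → factor 1/0.1 = 10
Step 3: 50 μL + 4950 μL = 5000 μL total → factor 5000/50 = 100
Dilution factor through tube 3 = 20 × 10 × 100 = 20000
[tube 3] = 1.00 × 10^7 cells/mL / 20000 = 500 cells/mL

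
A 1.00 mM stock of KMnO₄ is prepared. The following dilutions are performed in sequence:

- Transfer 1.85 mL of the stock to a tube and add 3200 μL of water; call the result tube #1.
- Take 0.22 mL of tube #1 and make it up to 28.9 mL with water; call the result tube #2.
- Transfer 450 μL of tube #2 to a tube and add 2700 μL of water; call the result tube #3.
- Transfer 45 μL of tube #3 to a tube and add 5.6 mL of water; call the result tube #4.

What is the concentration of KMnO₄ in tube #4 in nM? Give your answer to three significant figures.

3.18 nM

Step 1: 1.85 mL + 3200 μL = 5.05 mL total → factor 5.05/1.85 = 2.7297
Step 2: 0.22 mL brought to 28.9 mL → factor 28.9/0.22 = 131.36
Step 3: 450 μL + 2700 μL = 3150 μL total → factor 3150/450 = 7
Step 4: 45 μL + 5.6 mL = 5645 μL total → factor 5645/45 = 125.44
Overall dilution factor = 2.7297 × 131.36 × 7 × 125.44 = 3.1488 × 10^5
Final = 1.00 mM / 3.1488 × 10^5 = 3.176 × 10^-6 mM = 3.18 nM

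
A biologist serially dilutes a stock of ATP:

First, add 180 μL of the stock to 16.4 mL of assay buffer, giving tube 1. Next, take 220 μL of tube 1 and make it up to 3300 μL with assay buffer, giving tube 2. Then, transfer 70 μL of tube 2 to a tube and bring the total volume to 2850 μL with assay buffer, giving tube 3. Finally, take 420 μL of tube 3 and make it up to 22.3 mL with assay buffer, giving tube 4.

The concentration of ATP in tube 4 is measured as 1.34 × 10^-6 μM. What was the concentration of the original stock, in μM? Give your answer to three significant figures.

Step 1: 180 μL + 16.4 mL = 16580 μL total → factor 16580/180 = 92.111
Step 2: 220 μL brought to 3300 μL → factor 3300/220 = 15
Step 3: 70 μL brought to 2850 μL → factor 2850/70 = 40.714
Step 4: 420 μL brought to 22.3 mL → factor 22300/420 = 53.095
Overall dilution factor = 92.111 × 15 × 40.714 × 53.095 = 2.9868 × 10^6
Stock = 1.34 × 10^-6 μM × 2.9868 × 10^6 = 4.00 μM

4.00 μM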